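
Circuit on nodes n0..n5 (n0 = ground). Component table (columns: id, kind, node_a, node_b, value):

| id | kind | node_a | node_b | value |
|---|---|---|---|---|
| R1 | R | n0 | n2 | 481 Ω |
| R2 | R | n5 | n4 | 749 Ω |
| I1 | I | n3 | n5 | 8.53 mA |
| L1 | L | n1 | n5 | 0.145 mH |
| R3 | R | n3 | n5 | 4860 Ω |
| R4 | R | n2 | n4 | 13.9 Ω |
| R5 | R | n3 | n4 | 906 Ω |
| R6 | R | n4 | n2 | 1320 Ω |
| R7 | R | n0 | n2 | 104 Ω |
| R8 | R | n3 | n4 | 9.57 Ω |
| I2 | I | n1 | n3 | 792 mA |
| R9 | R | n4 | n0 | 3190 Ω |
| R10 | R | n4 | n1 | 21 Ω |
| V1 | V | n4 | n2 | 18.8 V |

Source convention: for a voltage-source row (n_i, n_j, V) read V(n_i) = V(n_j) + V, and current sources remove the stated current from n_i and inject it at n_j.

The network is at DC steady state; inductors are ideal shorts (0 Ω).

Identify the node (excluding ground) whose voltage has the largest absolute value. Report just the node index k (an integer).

3

MNA unknowns: 5 node voltages V₁..V_5 plus 2 source currents (L1, V1)
R1: Y=0.002079 on G[0,2]
R2: Y=0.001335 on G[5,4]
I1: z[3]−=0.00853, z[5]+=0.00853
L1: row V1−V5=0, i_L1 at 1,5
R3: Y=0.0002058 on G[3,5]
R4: Y=0.07194 on G[2,4]
R5: Y=0.001104 on G[3,4]
R6: Y=0.0007576 on G[4,2]
R7: Y=0.009615 on G[0,2]
R8: Y=0.1045 on G[3,4]
I2: z[1]−=0.792, z[3]+=0.792
R9: Y=0.0003135 on G[4,0]
R10: Y=0.04762 on G[4,1]
V1: row V4−V2=18.8, i_V1 at 4,2
solve → V1=2.403, V2=-0.4908, V3=25.68, V4=18.31, V5=2.403
aux → i_L1=-0.03456, i_V1=-1.372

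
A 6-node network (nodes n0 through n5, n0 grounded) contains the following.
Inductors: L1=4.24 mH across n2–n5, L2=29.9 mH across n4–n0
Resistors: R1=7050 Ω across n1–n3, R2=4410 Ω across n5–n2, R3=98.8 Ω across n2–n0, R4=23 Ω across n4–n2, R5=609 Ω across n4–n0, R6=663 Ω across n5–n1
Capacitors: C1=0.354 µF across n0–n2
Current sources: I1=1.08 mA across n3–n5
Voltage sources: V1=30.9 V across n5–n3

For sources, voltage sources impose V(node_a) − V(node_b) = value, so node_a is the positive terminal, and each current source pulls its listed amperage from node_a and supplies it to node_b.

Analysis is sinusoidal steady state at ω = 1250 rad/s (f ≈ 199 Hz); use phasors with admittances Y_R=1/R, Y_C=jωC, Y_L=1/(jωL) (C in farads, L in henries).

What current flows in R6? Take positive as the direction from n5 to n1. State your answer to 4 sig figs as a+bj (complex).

0.004006+0.000j A

MNA unknowns: 5 node voltages V₁..V_5 plus 1 source current (V1)
L1: Y=0.000-0.1887j on G[2,5]
R1: Y=0.0001418+0.000j on G[1,3]
R2: Y=0.0002268+0.000j on G[5,2]
C1: Y=0.000+0.0004425j on G[0,2]
R3: Y=0.01012+0.000j on G[2,0]
R4: Y=0.04348+0.000j on G[4,2]
I1: z[3]−=0.00108, z[5]+=0.00108
R5: Y=0.001642+0.000j on G[4,0]
R6: Y=0.001508+0.000j on G[5,1]
L2: Y=0.000-0.02676j on G[4,0]
V1: row V5−V3=30.9, i_V1 at 5,3
solve → V1=-2.656+0.000j, V2=0.000+0.000j, V3=-30.90+0.000j, V4=0.000+0.000j, V5=0.000+0.000j
aux → i_V1=-0.002926+0.000j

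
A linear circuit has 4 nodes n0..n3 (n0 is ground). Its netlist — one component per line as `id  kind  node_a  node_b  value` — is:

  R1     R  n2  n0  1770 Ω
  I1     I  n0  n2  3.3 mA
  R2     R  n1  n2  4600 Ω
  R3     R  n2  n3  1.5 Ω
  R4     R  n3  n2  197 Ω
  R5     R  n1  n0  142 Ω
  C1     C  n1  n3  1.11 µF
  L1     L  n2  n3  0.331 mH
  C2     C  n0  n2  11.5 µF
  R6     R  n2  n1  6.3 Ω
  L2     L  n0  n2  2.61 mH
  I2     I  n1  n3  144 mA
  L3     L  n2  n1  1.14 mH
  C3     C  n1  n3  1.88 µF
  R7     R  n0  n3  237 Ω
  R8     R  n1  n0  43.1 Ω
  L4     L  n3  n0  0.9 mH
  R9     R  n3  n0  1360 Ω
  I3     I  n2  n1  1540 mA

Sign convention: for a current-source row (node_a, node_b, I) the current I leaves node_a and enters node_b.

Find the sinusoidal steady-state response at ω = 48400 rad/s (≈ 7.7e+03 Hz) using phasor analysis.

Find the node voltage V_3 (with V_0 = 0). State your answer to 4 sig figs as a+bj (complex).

MNA unknowns: 3 node voltages V₁..V_3
R1: Y=0.0005650+0.000j on G[2,0]
I1: z[0]−=0.0033, z[2]+=0.0033
R2: Y=0.0002174+0.000j on G[1,2]
R3: Y=0.6667+0.000j on G[2,3]
R4: Y=0.005076+0.000j on G[3,2]
R5: Y=0.007042+0.000j on G[1,0]
C1: Y=0.000+0.05372j on G[1,3]
L1: Y=0.000-0.06242j on G[2,3]
C2: Y=0.000+0.5566j on G[0,2]
R6: Y=0.1587+0.000j on G[2,1]
L2: Y=0.000-0.007916j on G[0,2]
I2: z[1]−=0.144, z[3]+=0.144
L3: Y=0.000-0.01812j on G[2,1]
C3: Y=0.000+0.09099j on G[1,3]
R7: Y=0.004219+0.000j on G[0,3]
R8: Y=0.02320+0.000j on G[1,0]
L4: Y=0.000-0.02296j on G[3,0]
R9: Y=0.0007353+0.000j on G[3,0]
I3: z[2]−=1.54, z[1]+=1.54
solve → V1=5.003-2.312j, V2=0.1575+0.3334j, V3=1.008+1.298j

1.008+1.298j V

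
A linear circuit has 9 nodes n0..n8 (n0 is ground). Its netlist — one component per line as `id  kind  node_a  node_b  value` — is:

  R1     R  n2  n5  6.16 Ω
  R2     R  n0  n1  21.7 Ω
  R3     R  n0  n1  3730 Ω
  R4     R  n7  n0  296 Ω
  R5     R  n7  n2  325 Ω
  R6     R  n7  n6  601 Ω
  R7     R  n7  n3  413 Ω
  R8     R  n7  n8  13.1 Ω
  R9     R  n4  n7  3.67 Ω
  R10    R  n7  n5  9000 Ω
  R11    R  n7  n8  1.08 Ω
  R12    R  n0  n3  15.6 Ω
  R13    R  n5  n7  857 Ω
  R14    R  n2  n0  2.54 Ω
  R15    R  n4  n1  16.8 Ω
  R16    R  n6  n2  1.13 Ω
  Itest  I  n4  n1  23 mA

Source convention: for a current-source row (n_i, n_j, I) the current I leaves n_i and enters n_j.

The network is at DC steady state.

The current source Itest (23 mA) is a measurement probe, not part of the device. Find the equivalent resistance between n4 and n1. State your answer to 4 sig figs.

R_eq = 14.60 Ω

Apply KCL at each of the 8 non-ground nodes and solve the resulting linear system.
Node n1: branches {R2, R3, R15, Itest} → V_1 = 0.06510
Node n2: branches {R1, R5, R14, R16} → V_2 = -0.003899
Node n3: branches {R7, R12} → V_3 = -0.009446
Node n4: branches {R9, R15, Itest} → V_4 = -0.2706
Node n5: branches {R1, R10, R13} → V_5 = -0.005896
Node n6: branches {R6, R16} → V_6 = -0.004379
Node n7: branches {R4, R5, R6, R7, R8, R9, R10, R11, R13} → V_7 = -0.2595
Node n8: branches {R8, R11} → V_8 = -0.2595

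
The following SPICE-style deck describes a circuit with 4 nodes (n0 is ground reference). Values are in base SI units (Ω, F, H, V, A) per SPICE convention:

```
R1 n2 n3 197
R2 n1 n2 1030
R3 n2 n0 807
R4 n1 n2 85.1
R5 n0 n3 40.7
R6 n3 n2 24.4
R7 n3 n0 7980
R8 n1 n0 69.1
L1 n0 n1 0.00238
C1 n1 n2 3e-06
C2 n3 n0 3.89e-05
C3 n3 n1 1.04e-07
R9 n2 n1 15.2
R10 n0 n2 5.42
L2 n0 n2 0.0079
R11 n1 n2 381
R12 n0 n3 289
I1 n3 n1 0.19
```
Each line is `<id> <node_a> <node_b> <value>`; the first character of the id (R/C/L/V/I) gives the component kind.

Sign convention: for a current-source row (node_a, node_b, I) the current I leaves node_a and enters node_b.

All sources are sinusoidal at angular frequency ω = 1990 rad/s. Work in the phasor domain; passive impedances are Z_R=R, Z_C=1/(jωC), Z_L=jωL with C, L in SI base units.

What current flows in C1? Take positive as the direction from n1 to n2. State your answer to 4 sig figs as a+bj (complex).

-0.002192+0.002424j A

Element admittances at ω=1990 rad/s:
  Y(R1) = 0.005076+0.000j S between n2,n3
  Y(R2) = 0.0009709+0.000j S between n1,n2
  Y(R3) = 0.001239+0.000j S between n2,n0
  Y(R4) = 0.01175+0.000j S between n1,n2
  Y(R5) = 0.02457+0.000j S between n0,n3
  Y(R6) = 0.04098+0.000j S between n3,n2
  Y(R7) = 0.0001253+0.000j S between n3,n0
  Y(R8) = 0.01447+0.000j S between n1,n0
  Y(L1) = 0.000-0.2111j S between n0,n1
  Y(C1) = 0.000+0.005970j S between n1,n2
  Y(C2) = 0.000+0.07741j S between n3,n0
  Y(C3) = 0.000+0.0002070j S between n3,n1
  Y(R9) = 0.06579+0.000j S between n2,n1
  Y(R10) = 0.1845+0.000j S between n0,n2
  Y(L2) = 0.000-0.06361j S between n0,n2
  Y(R11) = 0.002625+0.000j S between n1,n2
  Y(R12) = 0.003460+0.000j S between n0,n3
  I1: injects 0.19 A into n1 (from n3)
Assemble and solve the 3×3 MNA system:
  V(n1)=0.2046+0.7395j  V(n2)=-0.2015+0.3724j  V(n3)=-1.168+1.453j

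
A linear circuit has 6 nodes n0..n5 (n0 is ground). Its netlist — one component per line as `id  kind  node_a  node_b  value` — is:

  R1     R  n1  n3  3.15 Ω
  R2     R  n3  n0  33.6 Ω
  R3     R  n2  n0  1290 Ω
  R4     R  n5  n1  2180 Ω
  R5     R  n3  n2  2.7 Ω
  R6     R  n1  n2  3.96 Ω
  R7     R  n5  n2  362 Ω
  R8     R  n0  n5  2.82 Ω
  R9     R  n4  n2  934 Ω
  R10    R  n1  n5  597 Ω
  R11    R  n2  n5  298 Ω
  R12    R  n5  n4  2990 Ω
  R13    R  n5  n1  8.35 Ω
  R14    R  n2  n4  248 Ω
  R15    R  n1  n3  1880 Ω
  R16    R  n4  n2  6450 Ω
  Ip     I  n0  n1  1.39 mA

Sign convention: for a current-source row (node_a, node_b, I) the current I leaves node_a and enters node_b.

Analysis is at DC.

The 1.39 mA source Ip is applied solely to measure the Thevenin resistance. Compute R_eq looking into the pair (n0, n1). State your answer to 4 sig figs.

R_eq = 8.161 Ω

Element admittances at DC:
  Y(R1) = 0.3175 S between n1,n3
  Y(R2) = 0.02976 S between n3,n0
  Y(R3) = 0.0007752 S between n2,n0
  Y(R4) = 0.0004587 S between n5,n1
  Y(R5) = 0.3704 S between n3,n2
  Y(R6) = 0.2525 S between n1,n2
  Y(R7) = 0.002762 S between n5,n2
  Y(R8) = 0.3546 S between n0,n5
  Y(R9) = 0.001071 S between n4,n2
  Y(R10) = 0.001675 S between n1,n5
  Y(R11) = 0.003356 S between n2,n5
  Y(R12) = 0.0003344 S between n5,n4
  Y(R13) = 0.1198 S between n5,n1
  Y(R14) = 0.004032 S between n2,n4
  Y(R15) = 0.0005319 S between n1,n3
  Y(R16) = 0.0001550 S between n4,n2
  Ip: injects 0.00139 A into n1 (from n0)
Assemble and solve the 5×5 MNA system:
  V(n1)=0.01134  V(n2)=0.01080  V(n3)=0.01060  V(n4)=0.01034  V(n5)=0.003007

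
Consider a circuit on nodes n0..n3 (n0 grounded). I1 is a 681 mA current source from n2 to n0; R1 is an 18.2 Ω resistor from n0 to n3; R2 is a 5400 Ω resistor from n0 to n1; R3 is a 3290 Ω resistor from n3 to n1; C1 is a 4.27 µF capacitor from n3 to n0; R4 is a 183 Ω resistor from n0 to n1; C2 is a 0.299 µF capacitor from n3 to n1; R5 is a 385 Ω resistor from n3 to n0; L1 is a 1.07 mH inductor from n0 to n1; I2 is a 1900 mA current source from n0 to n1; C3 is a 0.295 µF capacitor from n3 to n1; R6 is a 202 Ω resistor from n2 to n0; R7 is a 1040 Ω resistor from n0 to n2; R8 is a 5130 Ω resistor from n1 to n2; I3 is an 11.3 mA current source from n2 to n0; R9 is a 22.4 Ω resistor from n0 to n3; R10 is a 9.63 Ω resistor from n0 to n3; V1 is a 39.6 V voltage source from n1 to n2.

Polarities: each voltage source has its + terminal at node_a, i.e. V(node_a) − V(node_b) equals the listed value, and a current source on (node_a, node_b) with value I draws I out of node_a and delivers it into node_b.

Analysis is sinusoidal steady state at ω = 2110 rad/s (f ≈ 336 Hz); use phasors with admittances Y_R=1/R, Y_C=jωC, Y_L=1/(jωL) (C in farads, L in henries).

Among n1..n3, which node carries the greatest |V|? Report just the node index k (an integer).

Apply KCL at each of the 3 non-ground nodes and solve the resulting linear system.
Node n1: branches {R2, R3, R4, C2, L1, I2, C3, R8, V1} → V_1 = 0.08769+3.262j
Node n2: branches {I1, R6, R7, R8, I3, V1} → V_2 = -39.51+3.262j
Node n3: branches {R1, R3, C1, C2, R5, C3, R9, R10} → V_3 = -0.01937+0.006302j
Source currents: i(V1)=0.4510+0.01929j

2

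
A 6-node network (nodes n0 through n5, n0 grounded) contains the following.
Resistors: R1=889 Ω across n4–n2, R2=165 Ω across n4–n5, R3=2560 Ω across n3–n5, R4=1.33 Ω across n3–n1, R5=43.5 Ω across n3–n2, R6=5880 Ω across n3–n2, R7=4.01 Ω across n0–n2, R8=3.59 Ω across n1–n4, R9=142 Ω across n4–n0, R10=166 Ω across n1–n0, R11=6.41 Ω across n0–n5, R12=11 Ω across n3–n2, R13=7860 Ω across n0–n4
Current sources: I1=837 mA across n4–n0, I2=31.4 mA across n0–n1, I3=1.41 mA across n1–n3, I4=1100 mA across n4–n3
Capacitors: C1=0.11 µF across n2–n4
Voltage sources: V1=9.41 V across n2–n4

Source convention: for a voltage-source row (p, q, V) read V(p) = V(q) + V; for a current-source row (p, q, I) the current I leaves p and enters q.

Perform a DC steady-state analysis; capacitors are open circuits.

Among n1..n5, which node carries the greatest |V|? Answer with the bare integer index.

4

Apply KCL at each of the 5 non-ground nodes and solve the resulting linear system.
Node n1: branches {R4, R8, R10, I2, I3} → V_1 = -6.664
Node n2: branches {R1, R5, R6, R7, C1, R12, V1} → V_2 = -2.445
Node n3: branches {R3, R4, R5, R6, I3, R12, I4} → V_3 = -4.834
Node n4: branches {R1, R2, I1, R8, R9, C1, R13, I4, V1} → V_4 = -11.85
Node n5: branches {R2, R3, R11} → V_5 = -0.4539
Source currents: i(V1)=0.3265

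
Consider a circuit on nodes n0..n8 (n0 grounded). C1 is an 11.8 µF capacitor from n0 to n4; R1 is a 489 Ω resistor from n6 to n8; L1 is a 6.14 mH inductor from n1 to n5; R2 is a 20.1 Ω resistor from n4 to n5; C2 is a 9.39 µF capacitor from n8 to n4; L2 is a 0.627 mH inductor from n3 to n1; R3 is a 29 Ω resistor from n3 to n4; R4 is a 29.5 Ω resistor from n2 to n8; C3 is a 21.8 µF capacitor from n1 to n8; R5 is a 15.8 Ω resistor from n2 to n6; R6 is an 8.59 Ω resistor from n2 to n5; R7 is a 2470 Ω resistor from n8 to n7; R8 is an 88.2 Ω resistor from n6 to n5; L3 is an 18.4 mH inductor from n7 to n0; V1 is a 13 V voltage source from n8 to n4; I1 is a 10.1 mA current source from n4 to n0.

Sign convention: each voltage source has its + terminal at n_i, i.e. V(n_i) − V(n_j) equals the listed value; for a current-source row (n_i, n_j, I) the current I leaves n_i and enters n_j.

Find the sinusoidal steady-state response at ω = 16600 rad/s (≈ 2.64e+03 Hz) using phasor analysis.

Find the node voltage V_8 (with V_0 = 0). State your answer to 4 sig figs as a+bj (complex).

Element admittances at ω=16600 rad/s:
  Y(C1) = 0.000+0.1959j S between n0,n4
  Y(R1) = 0.002045+0.000j S between n6,n8
  Y(L1) = 0.000-0.009811j S between n1,n5
  Y(R2) = 0.04975+0.000j S between n4,n5
  Y(C2) = 0.000+0.1559j S between n8,n4
  Y(L2) = 0.000-0.09608j S between n3,n1
  Y(R3) = 0.03448+0.000j S between n3,n4
  Y(R4) = 0.03390+0.000j S between n2,n8
  Y(C3) = 0.000+0.3619j S between n1,n8
  Y(R5) = 0.06329+0.000j S between n2,n6
  Y(R6) = 0.1164+0.000j S between n2,n5
  Y(R7) = 0.0004049+0.000j S between n8,n7
  Y(R8) = 0.01134+0.000j S between n6,n5
  Y(L3) = 0.000-0.003274j S between n7,n0
  V1: constraint V(n8)−V(n4) = 13
  I1: injects 0.0101 A into n0 (from n4)
Assemble and solve the 9×9 MNA system:
  V(n1)=13.54+1.321j  V(n2)=6.751-0.7633j  V(n3)=12.39-3.125j  V(n4)=0.003115+0.07805j  V(n5)=4.982-1.001j  V(n6)=6.656-0.7760j  V(n7)=0.1863+1.585j  V(n8)=13.00+0.07805j
  i(V1)=-0.6801-1.862j

13.00+0.07805j V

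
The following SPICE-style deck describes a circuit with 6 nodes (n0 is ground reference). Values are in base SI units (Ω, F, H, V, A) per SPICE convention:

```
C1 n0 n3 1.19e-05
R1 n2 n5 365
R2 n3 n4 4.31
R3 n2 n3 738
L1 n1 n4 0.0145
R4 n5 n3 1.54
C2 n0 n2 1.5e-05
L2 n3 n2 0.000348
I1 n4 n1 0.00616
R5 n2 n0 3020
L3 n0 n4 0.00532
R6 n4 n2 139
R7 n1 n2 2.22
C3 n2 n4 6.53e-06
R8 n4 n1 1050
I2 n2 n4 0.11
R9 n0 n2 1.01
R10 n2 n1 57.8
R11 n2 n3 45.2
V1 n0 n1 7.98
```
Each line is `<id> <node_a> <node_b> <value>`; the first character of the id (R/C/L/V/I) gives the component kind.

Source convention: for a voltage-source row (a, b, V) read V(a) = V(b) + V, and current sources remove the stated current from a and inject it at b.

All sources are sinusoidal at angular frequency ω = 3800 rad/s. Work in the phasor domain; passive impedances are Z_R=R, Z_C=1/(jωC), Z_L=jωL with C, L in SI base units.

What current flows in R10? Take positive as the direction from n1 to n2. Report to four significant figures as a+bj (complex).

Apply KCL at each of the 5 non-ground nodes and solve the resulting linear system.
Node n1: branches {L1, I1, R7, R8, R10, V1} → V_1 = -7.980+0.000j
Node n2: branches {R1, R3, C2, L2, R5, R6, R7, C3, I2, R9, R10, R11} → V_2 = -2.562+0.1745j
Node n3: branches {C1, R2, R3, R4, L2, R11} → V_3 = -2.693+0.3071j
Node n4: branches {R2, L1, I1, L3, R6, C3, R8, I2} → V_4 = -2.335+0.2241j
Node n5: branches {R1, R4} → V_5 = -2.692+0.3065j
Source currents: i(V1)=-2.550+0.02059j

-0.09374-0.003020j A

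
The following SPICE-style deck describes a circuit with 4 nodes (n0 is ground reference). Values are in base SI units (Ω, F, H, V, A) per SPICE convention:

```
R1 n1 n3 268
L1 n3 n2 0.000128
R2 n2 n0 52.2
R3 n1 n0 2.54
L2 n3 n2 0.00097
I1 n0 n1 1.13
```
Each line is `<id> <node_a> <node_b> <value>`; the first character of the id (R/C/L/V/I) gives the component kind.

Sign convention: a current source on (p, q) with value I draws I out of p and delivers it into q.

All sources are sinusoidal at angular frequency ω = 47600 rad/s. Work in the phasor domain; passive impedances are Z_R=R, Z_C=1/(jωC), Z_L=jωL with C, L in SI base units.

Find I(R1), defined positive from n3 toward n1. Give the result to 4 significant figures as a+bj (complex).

-0.008891+0.0001483j A

Apply KCL at each of the 3 non-ground nodes and solve the resulting linear system.
Node n1: branches {R1, R3, I1} → V_1 = 2.848+0.0003766j
Node n2: branches {L1, R2, L2} → V_2 = 0.4641-0.007740j
Node n3: branches {R1, L1, L2} → V_3 = 0.4649+0.04011j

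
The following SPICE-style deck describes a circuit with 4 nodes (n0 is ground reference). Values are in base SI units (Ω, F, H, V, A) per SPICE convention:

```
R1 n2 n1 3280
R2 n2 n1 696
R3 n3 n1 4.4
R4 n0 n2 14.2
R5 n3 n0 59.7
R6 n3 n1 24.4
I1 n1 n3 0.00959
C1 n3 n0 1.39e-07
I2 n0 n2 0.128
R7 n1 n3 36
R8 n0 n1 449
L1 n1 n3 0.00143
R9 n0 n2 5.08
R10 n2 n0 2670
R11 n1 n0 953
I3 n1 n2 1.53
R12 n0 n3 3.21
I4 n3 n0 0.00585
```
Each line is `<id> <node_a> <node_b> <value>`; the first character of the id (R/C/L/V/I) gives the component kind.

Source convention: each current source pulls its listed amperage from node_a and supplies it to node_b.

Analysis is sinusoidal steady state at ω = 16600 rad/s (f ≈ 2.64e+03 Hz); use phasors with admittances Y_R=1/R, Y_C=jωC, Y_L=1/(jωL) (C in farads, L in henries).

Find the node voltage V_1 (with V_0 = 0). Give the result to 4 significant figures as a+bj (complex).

MNA unknowns: 3 node voltages V₁..V_3
R1: Y=0.0003049+0.000j on G[2,1]
R2: Y=0.001437+0.000j on G[2,1]
R3: Y=0.2273+0.000j on G[3,1]
R4: Y=0.07042+0.000j on G[0,2]
R5: Y=0.01675+0.000j on G[3,0]
R6: Y=0.04098+0.000j on G[3,1]
I1: z[1]−=0.00959, z[3]+=0.00959
C1: Y=0.000+0.002307j on G[3,0]
I2: z[0]−=0.128, z[2]+=0.128
R7: Y=0.02778+0.000j on G[1,3]
R8: Y=0.002227+0.000j on G[0,1]
L1: Y=0.000-0.04213j on G[1,3]
R9: Y=0.1969+0.000j on G[0,2]
R10: Y=0.0003745+0.000j on G[2,0]
R11: Y=0.001049+0.000j on G[1,0]
I3: z[1]−=1.53, z[2]+=1.53
R12: Y=0.3115+0.000j on G[0,3]
I4: z[3]−=0.00585, z[0]+=0.00585
solve → V1=-9.410-0.6459j, V2=6.094-0.004176j, V3=-4.502+0.04150j

-9.410-0.6459j V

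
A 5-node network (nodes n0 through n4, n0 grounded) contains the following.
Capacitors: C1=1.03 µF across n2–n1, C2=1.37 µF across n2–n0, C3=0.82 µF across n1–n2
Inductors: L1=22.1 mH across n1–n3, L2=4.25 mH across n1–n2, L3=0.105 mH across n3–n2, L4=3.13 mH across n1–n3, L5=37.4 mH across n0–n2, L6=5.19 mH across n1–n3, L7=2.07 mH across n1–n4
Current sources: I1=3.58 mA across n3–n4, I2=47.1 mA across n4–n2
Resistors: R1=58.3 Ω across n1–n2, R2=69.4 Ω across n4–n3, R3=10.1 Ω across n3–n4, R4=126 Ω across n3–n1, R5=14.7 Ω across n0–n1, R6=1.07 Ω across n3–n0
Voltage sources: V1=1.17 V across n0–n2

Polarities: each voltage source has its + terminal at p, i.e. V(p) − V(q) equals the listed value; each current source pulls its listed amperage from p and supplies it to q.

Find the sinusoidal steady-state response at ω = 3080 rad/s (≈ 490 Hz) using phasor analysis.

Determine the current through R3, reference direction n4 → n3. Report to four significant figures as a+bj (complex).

-0.009064-0.01597j A

MNA unknowns: 4 node voltages V₁..V_4 plus 1 source current (V1)
C1: Y=0.000+0.003172j on G[2,1]
L1: Y=0.000-0.01469j on G[1,3]
I1: z[3]−=0.00358, z[4]+=0.00358
I2: z[4]−=0.0471, z[2]+=0.0471
R1: Y=0.01715+0.000j on G[1,2]
C2: Y=0.000+0.004220j on G[2,0]
L2: Y=0.000-0.07639j on G[1,2]
L3: Y=0.000-3.092j on G[3,2]
L4: Y=0.000-0.1037j on G[1,3]
R2: Y=0.01441+0.000j on G[4,3]
R3: Y=0.09901+0.000j on G[3,4]
L5: Y=0.000-0.008681j on G[0,2]
C3: Y=0.000+0.002526j on G[1,2]
R4: Y=0.007937+0.000j on G[3,1]
R5: Y=0.06803+0.000j on G[0,1]
L6: Y=0.000-0.06256j on G[1,3]
L7: Y=0.000-0.1568j on G[1,4]
R6: Y=0.9346+0.000j on G[3,0]
V1: row V0−V2=1.17, i_V1 at 0,2
solve → V1=-1.041+0.3706j, V2=-1.170+0.000j, V3=-1.066+0.3206j, V4=-1.157+0.1593j
aux → i_V1=-1.067+0.3301j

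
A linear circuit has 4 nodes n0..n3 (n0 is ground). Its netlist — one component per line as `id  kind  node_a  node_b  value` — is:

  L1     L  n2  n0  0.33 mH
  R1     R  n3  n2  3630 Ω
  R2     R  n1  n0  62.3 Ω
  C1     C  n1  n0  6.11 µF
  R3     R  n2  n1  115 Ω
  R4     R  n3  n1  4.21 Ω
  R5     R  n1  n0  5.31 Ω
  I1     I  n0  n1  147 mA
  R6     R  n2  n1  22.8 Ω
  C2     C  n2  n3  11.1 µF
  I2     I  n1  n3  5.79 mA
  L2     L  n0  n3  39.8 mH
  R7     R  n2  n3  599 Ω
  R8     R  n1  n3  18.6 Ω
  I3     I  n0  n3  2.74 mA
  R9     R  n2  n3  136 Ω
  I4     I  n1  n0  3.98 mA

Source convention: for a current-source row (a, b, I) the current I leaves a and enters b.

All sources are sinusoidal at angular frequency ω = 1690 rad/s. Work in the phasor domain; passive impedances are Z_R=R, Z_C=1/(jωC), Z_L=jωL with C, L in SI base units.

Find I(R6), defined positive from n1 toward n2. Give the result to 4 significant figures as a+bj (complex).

0.02402-0.001938j A

Element admittances at ω=1690 rad/s:
  Y(L1) = 0.000-1.793j S between n2,n0
  Y(R1) = 0.0002755+0.000j S between n3,n2
  Y(R2) = 0.01605+0.000j S between n1,n0
  Y(C1) = 0.000+0.01033j S between n1,n0
  Y(R3) = 0.008696+0.000j S between n2,n1
  Y(R4) = 0.2375+0.000j S between n3,n1
  Y(R5) = 0.1883+0.000j S between n1,n0
  I1: injects 0.147 A into n1 (from n0)
  Y(R6) = 0.04386+0.000j S between n2,n1
  Y(C2) = 0.000+0.01876j S between n2,n3
  I2: injects 0.00579 A into n3 (from n1)
  Y(L2) = 0.000-0.01487j S between n0,n3
  Y(R7) = 0.001669+0.000j S between n2,n3
  Y(R8) = 0.05376+0.000j S between n1,n3
  I3: injects 0.00274 A into n3 (from n0)
  Y(R9) = 0.007353+0.000j S between n2,n3
  I4: injects 0.00398 A into n0 (from n1)
Assemble and solve the 3×3 MNA system:
  V(n1)=0.5434-0.02473j  V(n2)=-0.004276+0.01947j  V(n3)=0.5532-0.03079j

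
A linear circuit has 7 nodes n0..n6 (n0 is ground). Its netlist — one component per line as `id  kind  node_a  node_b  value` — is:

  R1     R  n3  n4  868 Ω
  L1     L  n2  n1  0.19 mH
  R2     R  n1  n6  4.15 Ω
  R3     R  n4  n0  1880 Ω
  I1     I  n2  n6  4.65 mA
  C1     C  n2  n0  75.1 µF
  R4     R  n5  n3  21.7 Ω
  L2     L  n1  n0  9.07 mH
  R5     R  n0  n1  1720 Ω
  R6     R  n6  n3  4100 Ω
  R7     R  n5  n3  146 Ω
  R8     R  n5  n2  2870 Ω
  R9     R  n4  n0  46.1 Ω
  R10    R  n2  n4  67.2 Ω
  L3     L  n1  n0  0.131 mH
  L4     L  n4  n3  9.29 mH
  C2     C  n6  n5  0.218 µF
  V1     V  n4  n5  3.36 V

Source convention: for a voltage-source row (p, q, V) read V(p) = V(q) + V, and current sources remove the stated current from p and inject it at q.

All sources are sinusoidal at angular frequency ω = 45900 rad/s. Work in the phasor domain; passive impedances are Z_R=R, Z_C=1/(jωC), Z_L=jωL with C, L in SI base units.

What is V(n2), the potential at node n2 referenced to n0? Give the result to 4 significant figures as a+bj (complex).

MNA unknowns: 6 node voltages V₁..V_6 plus 1 source current (V1)
R1: Y=0.001152+0.000j on G[3,4]
L1: Y=0.000-0.1147j on G[2,1]
R2: Y=0.2410+0.000j on G[1,6]
R3: Y=0.0005319+0.000j on G[4,0]
I1: z[2]−=0.00465, z[6]+=0.00465
C1: Y=0.000+3.447j on G[2,0]
R4: Y=0.04608+0.000j on G[5,3]
L2: Y=0.000-0.002402j on G[1,0]
R5: Y=0.0005814+0.000j on G[0,1]
R6: Y=0.0002439+0.000j on G[6,3]
R7: Y=0.006849+0.000j on G[5,3]
R8: Y=0.0003484+0.000j on G[5,2]
R9: Y=0.02169+0.000j on G[4,0]
R10: Y=0.01488+0.000j on G[2,4]
L3: Y=0.000-0.1663j on G[1,0]
L4: Y=0.000-0.002345j on G[4,3]
C2: Y=0.000+0.01001j on G[6,5]
V1: row V4−V5=3.36, i_V1 at 4,5
solve → V1=0.1098-0.02068j, V2=1.697e-05+0.001026j, V3=-2.955+0.6862j, V4=0.3133+0.8317j, V5=-3.047+0.8317j, V6=0.08529-0.1499j
aux → i_V1=-0.01573-0.02335j

1.697e-05+0.001026j V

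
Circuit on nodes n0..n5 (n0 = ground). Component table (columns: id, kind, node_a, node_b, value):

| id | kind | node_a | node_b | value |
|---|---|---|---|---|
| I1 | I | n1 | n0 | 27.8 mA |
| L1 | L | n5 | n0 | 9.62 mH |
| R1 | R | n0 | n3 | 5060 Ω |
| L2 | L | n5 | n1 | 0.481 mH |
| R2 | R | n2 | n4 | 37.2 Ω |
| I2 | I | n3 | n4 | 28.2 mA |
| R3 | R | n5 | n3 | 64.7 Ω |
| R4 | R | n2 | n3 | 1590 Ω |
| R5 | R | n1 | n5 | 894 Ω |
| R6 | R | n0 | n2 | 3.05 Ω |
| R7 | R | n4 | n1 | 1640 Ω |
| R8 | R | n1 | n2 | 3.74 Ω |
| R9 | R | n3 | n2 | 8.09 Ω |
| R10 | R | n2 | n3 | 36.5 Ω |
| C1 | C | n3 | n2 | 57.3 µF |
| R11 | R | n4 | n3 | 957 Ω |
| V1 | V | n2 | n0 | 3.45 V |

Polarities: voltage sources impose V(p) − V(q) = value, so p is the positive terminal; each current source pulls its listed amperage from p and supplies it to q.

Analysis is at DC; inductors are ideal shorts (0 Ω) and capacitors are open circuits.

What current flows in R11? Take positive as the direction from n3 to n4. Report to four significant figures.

-0.001442 A

MNA unknowns: 5 node voltages V₁..V_5 plus 3 source currents (L1, L2, V1)
I1: z[1]−=0.0278, z[0]+=0.0278
L1: row V5−V0=0, i_L1 at 5,0
R1: Y=0.0001976 on G[0,3]
L2: row V5−V1=0, i_L2 at 5,1
R2: Y=0.02688 on G[2,4]
I2: z[3]−=0.0282, z[4]+=0.0282
R3: Y=0.01546 on G[5,3]
R4: Y=0.0006289 on G[2,3]
R5: Y=0.001119 on G[1,5]
R6: Y=0.3279 on G[0,2]
R7: Y=0.0006098 on G[4,1]
R8: Y=0.2674 on G[1,2]
R9: Y=0.1236 on G[3,2]
R10: Y=0.02740 on G[2,3]
C1: Y=0.000 on G[3,2]
R11: Y=0.001045 on G[4,3]
V1: row V2−V0=3.45, i_V1 at 2,0
solve → V1=0.000, V2=3.450, V3=2.967, V4=4.347, V5=0.000
aux → i_L1=0.9432, i_L2=-0.8973, i_V1=-2.103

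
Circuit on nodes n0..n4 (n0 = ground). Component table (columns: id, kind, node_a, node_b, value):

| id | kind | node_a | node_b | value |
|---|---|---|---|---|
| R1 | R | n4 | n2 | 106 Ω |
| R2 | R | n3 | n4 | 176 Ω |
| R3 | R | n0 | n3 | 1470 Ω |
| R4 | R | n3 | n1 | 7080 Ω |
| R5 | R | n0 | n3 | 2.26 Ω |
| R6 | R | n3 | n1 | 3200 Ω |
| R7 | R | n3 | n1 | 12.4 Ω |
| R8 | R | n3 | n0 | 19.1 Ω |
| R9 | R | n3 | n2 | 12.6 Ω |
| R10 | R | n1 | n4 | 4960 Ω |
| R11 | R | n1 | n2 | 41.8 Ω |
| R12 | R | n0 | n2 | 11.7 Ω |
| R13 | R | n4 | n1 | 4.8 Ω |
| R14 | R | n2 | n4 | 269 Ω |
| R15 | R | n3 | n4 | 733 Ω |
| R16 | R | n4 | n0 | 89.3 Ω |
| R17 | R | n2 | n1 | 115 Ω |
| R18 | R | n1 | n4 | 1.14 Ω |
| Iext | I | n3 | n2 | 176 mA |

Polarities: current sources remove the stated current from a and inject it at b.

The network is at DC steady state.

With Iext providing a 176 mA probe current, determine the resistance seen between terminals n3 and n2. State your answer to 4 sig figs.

Apply KCL at each of the 4 non-ground nodes and solve the resulting linear system.
Node n1: branches {R4, R6, R7, R10, R11, R13, R17, R18} → V_1 = 0.1691
Node n2: branches {R1, R9, R11, R12, R14, R17, Iext} → V_2 = 0.8180
Node n3: branches {R2, R3, R4, R5, R6, R7, R8, R9, R15, Iext} → V_3 = -0.1450
Node n4: branches {R1, R2, R10, R13, R14, R15, R16, R18} → V_4 = 0.1730

R_eq = 5.472 Ω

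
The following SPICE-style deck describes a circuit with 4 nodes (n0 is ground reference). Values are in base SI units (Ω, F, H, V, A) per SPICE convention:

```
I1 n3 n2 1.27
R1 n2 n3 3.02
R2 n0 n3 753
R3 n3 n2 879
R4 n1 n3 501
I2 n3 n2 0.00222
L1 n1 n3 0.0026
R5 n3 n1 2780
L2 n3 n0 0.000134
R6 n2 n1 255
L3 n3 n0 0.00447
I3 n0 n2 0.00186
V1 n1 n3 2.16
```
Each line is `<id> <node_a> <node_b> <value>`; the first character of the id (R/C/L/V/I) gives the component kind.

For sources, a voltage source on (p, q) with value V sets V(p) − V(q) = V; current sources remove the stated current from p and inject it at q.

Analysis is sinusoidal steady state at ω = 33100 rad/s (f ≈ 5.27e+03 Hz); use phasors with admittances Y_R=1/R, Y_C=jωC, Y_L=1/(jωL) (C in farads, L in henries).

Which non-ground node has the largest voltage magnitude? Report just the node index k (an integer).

MNA unknowns: 3 node voltages V₁..V_3 plus 1 source current (V1)
I1: z[3]−=1.27, z[2]+=1.27
R1: Y=0.3311+0.000j on G[2,3]
R2: Y=0.001328+0.000j on G[0,3]
R3: Y=0.001138+0.000j on G[3,2]
R4: Y=0.001996+0.000j on G[1,3]
I2: z[3]−=0.00222, z[2]+=0.00222
L1: Y=0.000-0.01162j on G[1,3]
R5: Y=0.0003597+0.000j on G[3,1]
L2: Y=0.000-0.2255j on G[3,0]
R6: Y=0.003922+0.000j on G[2,1]
L3: Y=0.000-0.006759j on G[3,0]
I3: z[0]−=0.00186, z[2]+=0.00186
V1: row V1−V3=2.16, i_V1 at 1,3
solve → V1=2.160+0.008009j, V2=3.815+0.008009j, V3=4.581e-05+0.008009j
aux → i_V1=0.001402+0.02510j

2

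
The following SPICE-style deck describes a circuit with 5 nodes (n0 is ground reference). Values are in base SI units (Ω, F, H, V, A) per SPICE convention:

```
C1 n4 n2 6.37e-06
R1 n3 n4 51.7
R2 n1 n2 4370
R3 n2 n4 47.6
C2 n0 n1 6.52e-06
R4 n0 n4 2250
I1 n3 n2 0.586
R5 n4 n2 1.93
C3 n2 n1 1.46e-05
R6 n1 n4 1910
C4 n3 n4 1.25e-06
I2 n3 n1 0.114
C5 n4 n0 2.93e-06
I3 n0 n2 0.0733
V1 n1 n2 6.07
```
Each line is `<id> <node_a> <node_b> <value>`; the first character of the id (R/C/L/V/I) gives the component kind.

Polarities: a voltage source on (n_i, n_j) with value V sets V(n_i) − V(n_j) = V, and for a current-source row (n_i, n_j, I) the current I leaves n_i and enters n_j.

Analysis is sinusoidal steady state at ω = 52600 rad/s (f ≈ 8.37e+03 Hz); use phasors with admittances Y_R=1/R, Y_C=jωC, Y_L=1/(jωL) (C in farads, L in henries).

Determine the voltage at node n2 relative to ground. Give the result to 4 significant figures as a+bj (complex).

Element admittances at ω=52600 rad/s:
  Y(C1) = 0.000+0.3351j S between n4,n2
  Y(R1) = 0.01934+0.000j S between n3,n4
  Y(R2) = 0.0002288+0.000j S between n1,n2
  Y(R3) = 0.02101+0.000j S between n2,n4
  Y(C2) = 0.000+0.3430j S between n0,n1
  Y(R4) = 0.0004444+0.000j S between n0,n4
  I1: injects 0.586 A into n2 (from n3)
  Y(R5) = 0.5181+0.000j S between n4,n2
  Y(C3) = 0.000+0.7680j S between n2,n1
  Y(R6) = 0.0005236+0.000j S between n1,n4
  Y(C4) = 0.000+0.06575j S between n3,n4
  I2: injects 0.114 A into n1 (from n3)
  Y(C5) = 0.000+0.1541j S between n4,n0
  I3: injects 0.0733 A into n2 (from n0)
  V1: constraint V(n1)−V(n2) = 6.07
Assemble and solve the 5×5 MNA system:
  V(n1)=1.947-0.5757j  V(n2)=-4.123-0.5757j  V(n3)=-7.217+10.59j  V(n4)=-4.335+0.7929j
  i(V1)=-0.08810-5.328j

-4.123-0.5757j V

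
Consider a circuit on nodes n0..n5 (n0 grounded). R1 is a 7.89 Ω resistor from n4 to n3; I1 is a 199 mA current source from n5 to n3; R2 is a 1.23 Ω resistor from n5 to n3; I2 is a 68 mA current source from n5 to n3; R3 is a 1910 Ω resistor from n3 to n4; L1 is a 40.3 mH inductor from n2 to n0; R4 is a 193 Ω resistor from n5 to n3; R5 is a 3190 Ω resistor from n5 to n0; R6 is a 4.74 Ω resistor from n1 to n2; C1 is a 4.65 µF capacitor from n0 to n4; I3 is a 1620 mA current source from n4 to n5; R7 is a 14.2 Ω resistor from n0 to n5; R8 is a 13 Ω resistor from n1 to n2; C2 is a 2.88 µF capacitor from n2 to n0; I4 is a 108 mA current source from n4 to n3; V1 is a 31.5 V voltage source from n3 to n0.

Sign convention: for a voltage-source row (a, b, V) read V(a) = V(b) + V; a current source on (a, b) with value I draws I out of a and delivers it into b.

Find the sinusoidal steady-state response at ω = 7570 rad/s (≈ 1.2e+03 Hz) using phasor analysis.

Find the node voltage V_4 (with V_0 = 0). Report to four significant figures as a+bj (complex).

Element admittances at ω=7570 rad/s:
  Y(R1) = 0.1267+0.000j S between n4,n3
  I1: injects 0.199 A into n3 (from n5)
  Y(R2) = 0.8130+0.000j S between n5,n3
  I2: injects 0.068 A into n3 (from n5)
  Y(R3) = 0.0005236+0.000j S between n3,n4
  Y(L1) = 0.000-0.003278j S between n2,n0
  Y(R4) = 0.005181+0.000j S between n5,n3
  Y(R5) = 0.0003135+0.000j S between n5,n0
  Y(R6) = 0.2110+0.000j S between n1,n2
  Y(C1) = 0.000+0.03520j S between n0,n4
  I3: injects 1.62 A into n5 (from n4)
  Y(R7) = 0.07042+0.000j S between n0,n5
  Y(R8) = 0.07692+0.000j S between n1,n2
  Y(C2) = 0.000+0.02180j S between n2,n0
  I4: injects 0.108 A into n3 (from n4)
  V1: constraint V(n3)−V(n0) = 31.5
Assemble and solve the 6×6 MNA system:
  V(n1)=0.000+0.000j  V(n2)=0.000+0.000j  V(n3)=31.50+0.000j  V(n4)=16.65-4.605j  V(n5)=30.52+0.000j
  i(V1)=-2.321-0.5860j

16.65-4.605j V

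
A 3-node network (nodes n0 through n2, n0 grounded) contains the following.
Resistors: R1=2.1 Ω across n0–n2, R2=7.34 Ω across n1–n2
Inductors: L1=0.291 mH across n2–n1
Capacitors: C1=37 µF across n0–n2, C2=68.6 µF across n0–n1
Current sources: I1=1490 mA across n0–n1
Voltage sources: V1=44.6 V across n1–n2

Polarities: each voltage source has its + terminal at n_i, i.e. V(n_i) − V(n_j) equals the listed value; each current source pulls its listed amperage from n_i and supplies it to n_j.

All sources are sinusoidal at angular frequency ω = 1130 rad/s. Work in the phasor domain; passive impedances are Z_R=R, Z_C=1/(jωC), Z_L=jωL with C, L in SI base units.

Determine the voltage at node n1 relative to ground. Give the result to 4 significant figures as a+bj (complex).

45.83-7.569j V

MNA unknowns: 2 node voltages V₁..V_2 plus 1 source current (V1)
R1: Y=0.4762+0.000j on G[0,2]
R2: Y=0.1362+0.000j on G[1,2]
L1: Y=0.000-3.041j on G[2,1]
C1: Y=0.000+0.04181j on G[0,2]
C2: Y=0.000+0.07752j on G[0,1]
I1: z[0]−=1.49, z[1]+=1.49
V1: row V1−V2=44.6, i_V1 at 1,2
solve → V1=45.83-7.569j, V2=1.232-7.569j
aux → i_V1=-5.173+132.1j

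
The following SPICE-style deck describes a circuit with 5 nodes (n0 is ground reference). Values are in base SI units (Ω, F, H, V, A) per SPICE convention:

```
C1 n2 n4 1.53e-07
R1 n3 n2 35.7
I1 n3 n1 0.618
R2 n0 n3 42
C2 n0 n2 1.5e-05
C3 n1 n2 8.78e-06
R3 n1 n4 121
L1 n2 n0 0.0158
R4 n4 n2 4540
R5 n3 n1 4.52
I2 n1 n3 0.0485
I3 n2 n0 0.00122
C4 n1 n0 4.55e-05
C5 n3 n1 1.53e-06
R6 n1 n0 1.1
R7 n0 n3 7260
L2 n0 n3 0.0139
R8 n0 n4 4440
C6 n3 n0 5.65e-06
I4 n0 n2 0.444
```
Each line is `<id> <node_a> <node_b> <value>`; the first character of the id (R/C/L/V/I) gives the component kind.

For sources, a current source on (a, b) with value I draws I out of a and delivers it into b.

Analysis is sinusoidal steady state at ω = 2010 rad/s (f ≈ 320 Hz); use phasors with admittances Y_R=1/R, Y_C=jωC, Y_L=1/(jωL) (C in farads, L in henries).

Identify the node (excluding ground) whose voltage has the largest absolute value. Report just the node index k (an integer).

Element admittances at ω=2010 rad/s:
  Y(C1) = 0.000+0.0003075j S between n2,n4
  Y(R1) = 0.02801+0.000j S between n3,n2
  I1: injects 0.618 A into n1 (from n3)
  Y(R2) = 0.02381+0.000j S between n0,n3
  Y(C2) = 0.000+0.03015j S between n0,n2
  Y(C3) = 0.000+0.01765j S between n1,n2
  Y(R3) = 0.008264+0.000j S between n1,n4
  Y(L1) = 0.000-0.03149j S between n2,n0
  Y(R4) = 0.0002203+0.000j S between n4,n2
  Y(R5) = 0.2212+0.000j S between n3,n1
  I2: injects 0.0485 A into n3 (from n1)
  I3: injects 0.00122 A into n0 (from n2)
  Y(C4) = 0.000+0.09146j S between n1,n0
  Y(C5) = 0.000+0.003075j S between n3,n1
  Y(R6) = 0.9091+0.000j S between n1,n0
  Y(R7) = 0.0001377+0.000j S between n0,n3
  Y(L2) = 0.000-0.03579j S between n0,n3
  Y(R8) = 0.0002252+0.000j S between n0,n4
  Y(C6) = 0.000+0.01136j S between n3,n0
  I4: injects 0.444 A into n2 (from n0)
Assemble and solve the 4×4 MNA system:
  V(n1)=0.5268-0.02860j  V(n2)=11.15-6.982j  V(n3)=-0.4546-0.7687j  V(n4)=1.034+0.1534j

2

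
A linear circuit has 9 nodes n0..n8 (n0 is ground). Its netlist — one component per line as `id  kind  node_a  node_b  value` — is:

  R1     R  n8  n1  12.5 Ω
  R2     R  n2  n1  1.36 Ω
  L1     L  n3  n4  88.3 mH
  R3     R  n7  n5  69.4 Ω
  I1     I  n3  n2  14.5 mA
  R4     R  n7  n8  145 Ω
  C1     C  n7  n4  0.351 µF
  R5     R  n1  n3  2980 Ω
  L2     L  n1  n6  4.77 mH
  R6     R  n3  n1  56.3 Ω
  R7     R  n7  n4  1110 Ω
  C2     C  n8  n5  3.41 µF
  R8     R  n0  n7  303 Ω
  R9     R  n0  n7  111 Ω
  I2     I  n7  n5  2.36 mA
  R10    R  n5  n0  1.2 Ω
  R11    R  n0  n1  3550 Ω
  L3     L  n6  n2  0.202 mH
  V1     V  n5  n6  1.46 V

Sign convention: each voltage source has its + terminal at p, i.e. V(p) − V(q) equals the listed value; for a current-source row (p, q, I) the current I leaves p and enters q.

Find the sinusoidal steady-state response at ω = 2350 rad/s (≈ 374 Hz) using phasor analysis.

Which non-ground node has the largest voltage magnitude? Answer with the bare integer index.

Element admittances at ω=2350 rad/s:
  Y(R1) = 0.08000+0.000j S between n8,n1
  Y(R2) = 0.7353+0.000j S between n2,n1
  Y(L1) = 0.000-0.004819j S between n3,n4
  Y(R3) = 0.01441+0.000j S between n7,n5
  I1: injects 0.0145 A into n2 (from n3)
  Y(R4) = 0.006897+0.000j S between n7,n8
  Y(C1) = 0.000+0.0008249j S between n7,n4
  Y(R5) = 0.0003356+0.000j S between n1,n3
  Y(L2) = 0.000-0.08921j S between n1,n6
  Y(R6) = 0.01776+0.000j S between n3,n1
  Y(R7) = 0.0009009+0.000j S between n7,n4
  Y(C2) = 0.000+0.008013j S between n8,n5
  Y(R8) = 0.003300+0.000j S between n0,n7
  Y(R9) = 0.009009+0.000j S between n0,n7
  I2: injects 0.00236 A into n5 (from n7)
  Y(R10) = 0.8333+0.000j S between n5,n0
  Y(R11) = 0.0002817+0.000j S between n0,n1
  Y(L3) = 0.000-2.107j S between n6,n2
  V1: constraint V(n5)−V(n6) = 1.46
Assemble and solve the 9×9 MNA system:
  V(n1)=-1.466+0.01785j  V(n2)=-1.458+0.004223j  V(n3)=-2.144+0.08025j  V(n4)=-2.379+0.5408j  V(n5)=0.006616+5.662e-05j  V(n6)=-1.453+5.662e-05j  V(n7)=-0.4143-0.004241j  V(n8)=-1.369+0.1430j
  i(V1)=-0.01036-0.01113j

4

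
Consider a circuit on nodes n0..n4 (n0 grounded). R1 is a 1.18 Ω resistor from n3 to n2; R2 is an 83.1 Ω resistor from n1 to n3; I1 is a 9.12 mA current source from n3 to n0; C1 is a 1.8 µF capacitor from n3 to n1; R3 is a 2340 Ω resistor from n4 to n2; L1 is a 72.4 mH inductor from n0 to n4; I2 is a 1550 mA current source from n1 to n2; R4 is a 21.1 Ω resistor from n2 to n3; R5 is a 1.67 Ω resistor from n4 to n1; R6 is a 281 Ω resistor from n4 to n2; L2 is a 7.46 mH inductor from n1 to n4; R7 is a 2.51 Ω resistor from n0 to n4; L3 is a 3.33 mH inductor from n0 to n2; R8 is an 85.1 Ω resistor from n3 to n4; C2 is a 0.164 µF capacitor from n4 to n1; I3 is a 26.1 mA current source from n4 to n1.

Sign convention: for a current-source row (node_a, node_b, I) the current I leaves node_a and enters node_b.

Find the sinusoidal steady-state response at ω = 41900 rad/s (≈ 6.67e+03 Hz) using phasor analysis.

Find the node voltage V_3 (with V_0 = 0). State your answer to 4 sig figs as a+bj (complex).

MNA unknowns: 4 node voltages V₁..V_4
R1: Y=0.8475+0.000j on G[3,2]
R2: Y=0.01203+0.000j on G[1,3]
I1: z[3]−=0.00912, z[0]+=0.00912
C1: Y=0.000+0.07542j on G[3,1]
R3: Y=0.0004274+0.000j on G[4,2]
L1: Y=0.000-0.0003296j on G[0,4]
I2: z[1]−=1.55, z[2]+=1.55
R4: Y=0.04739+0.000j on G[2,3]
R5: Y=0.5988+0.000j on G[4,1]
R6: Y=0.003559+0.000j on G[4,2]
L2: Y=0.000-0.003199j on G[1,4]
R7: Y=0.3984+0.000j on G[0,4]
L3: Y=0.000-0.007167j on G[0,2]
R8: Y=0.01175+0.000j on G[3,4]
C2: Y=0.000+0.006872j on G[4,1]
I3: z[4]−=0.0261, z[1]+=0.0261
solve → V1=0.3346+0.7874j, V2=10.04-18.21j, V3=8.208-18.37j, V4=0.3045+0.1809j

8.208-18.37j V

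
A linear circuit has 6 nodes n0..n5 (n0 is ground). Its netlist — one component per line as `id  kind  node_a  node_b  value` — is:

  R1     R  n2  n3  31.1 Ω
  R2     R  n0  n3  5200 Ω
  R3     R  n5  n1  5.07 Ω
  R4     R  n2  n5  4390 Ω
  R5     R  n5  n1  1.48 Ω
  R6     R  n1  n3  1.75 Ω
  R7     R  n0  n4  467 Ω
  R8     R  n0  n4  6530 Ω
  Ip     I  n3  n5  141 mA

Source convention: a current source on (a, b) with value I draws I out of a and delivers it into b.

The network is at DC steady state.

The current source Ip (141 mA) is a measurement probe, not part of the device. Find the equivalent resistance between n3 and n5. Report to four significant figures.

Apply KCL at each of the 5 non-ground nodes and solve the resulting linear system.
Node n1: branches {R3, R5, R6} → V_1 = 0.2466
Node n2: branches {R1, R4} → V_2 = 0.002870
Node n3: branches {R1, R2, R6, Ip} → V_3 = 0.000
Node n4: branches {R7, R8} → V_4 = 0.000
Node n5: branches {R3, R4, R5, Ip} → V_5 = 0.4080

R_eq = 2.894 Ω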